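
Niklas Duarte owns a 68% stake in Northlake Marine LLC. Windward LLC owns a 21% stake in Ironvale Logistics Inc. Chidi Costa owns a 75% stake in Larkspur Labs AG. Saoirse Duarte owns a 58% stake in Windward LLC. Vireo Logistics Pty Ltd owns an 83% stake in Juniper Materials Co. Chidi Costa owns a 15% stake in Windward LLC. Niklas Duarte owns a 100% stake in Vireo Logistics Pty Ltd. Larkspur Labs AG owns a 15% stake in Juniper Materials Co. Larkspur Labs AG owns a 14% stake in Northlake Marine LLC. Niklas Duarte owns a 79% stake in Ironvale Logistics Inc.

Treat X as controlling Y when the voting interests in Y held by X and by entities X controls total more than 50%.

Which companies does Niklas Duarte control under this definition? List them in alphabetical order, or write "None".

Ironvale Logistics Inc, Juniper Materials Co, Northlake Marine LLC, Vireo Logistics Pty Ltd

Niklas holds 68% of Northlake, so Niklas controls Northlake.
Niklas holds 100% of Vireo, so Niklas controls Vireo.
Niklas holds 79% of Ironvale, so Niklas controls Ironvale.
Vireo holds 83% of Juniper, so Niklas controls Juniper.
No other company's threshold is met.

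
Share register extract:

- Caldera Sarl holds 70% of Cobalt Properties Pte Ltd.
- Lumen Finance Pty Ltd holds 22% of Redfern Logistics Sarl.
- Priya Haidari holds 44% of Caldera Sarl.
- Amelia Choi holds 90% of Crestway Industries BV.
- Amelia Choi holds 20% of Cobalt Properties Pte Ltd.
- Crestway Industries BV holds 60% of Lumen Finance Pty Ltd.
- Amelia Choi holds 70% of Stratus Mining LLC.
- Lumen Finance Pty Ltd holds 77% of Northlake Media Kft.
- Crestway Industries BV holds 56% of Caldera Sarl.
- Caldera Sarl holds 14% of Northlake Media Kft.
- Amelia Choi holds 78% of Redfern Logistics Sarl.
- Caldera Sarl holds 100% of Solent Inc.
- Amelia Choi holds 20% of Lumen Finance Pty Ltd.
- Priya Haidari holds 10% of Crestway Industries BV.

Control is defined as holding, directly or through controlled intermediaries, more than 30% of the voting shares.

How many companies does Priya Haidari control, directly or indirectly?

3

Priya holds 44% of Caldera, so Priya controls Caldera.
Caldera holds 70% of Cobalt, so Priya controls Cobalt.
Caldera holds 100% of Solent, so Priya controls Solent.
No other company's threshold is met.
Priya controls 3 companies.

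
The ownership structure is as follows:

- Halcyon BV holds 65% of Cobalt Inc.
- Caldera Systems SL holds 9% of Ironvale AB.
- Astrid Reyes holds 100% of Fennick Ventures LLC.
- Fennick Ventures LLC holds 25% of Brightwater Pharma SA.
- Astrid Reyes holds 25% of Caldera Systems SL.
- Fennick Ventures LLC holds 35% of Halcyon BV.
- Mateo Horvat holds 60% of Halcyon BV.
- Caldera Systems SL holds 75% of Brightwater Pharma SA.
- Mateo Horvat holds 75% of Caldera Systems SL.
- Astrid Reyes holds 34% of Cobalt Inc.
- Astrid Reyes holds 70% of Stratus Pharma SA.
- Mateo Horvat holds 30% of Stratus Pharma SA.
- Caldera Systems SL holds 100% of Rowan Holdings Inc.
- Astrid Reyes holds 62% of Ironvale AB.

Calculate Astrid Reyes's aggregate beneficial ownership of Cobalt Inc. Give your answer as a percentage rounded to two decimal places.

Astrid reaches Cobalt along 2 paths.
Via Fennick → Halcyon: 100% × 35% × 65% = 22.75%.
Direct stake: 34% = 34%.
Total: 22.75% + 34% = 56.75%.

56.75%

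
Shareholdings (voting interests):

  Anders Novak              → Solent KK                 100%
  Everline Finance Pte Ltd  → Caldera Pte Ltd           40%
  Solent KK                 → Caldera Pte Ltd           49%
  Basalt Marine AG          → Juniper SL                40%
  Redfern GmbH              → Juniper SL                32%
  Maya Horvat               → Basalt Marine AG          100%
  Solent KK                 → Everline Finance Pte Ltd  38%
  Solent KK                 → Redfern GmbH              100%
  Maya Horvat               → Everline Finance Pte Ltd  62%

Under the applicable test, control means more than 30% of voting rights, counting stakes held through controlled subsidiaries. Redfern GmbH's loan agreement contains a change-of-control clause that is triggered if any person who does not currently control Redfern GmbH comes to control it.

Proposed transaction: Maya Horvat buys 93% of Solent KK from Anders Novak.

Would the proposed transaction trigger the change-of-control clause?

Yes

The purchase adds only to Maya's holdings (Anders's stake shrinks), so Maya is the only person who could newly come to control Redfern.
Maya holds 62% of Everline, so Maya controls Everline.
Maya holds 100% of Basalt, so Maya controls Basalt.
Everline holds 40% of Caldera, so Maya controls Caldera.
Basalt holds 40% of Juniper, so Maya controls Juniper.
Neither Maya nor any entity Maya controls holds any voting interest in Redfern.
So before the transaction, Maya does not control Redfern.
After the purchase, Maya holds 93% of Solent directly, and Anders's stake falls to 7%.
Maya holds 93% of Solent, so Maya controls Solent.
Solent holds 100% of Redfern, so Maya controls Redfern.
Maya did not control Redfern before and does after, so the clause is triggered.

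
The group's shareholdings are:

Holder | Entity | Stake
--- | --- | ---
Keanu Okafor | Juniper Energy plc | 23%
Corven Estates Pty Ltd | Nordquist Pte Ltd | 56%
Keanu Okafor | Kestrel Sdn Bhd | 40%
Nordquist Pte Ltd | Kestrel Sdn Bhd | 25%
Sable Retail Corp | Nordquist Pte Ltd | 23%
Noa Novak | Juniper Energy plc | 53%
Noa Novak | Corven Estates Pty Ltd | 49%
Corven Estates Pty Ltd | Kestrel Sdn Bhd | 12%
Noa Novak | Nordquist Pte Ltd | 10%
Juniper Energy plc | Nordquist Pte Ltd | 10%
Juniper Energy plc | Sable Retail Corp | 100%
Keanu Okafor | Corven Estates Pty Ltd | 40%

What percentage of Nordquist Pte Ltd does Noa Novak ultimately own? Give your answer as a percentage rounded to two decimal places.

54.93%

Noa reaches Nordquist along 4 paths.
Via Juniper: 53% × 10% = 5.3%.
Via Corven: 49% × 56% = 27.44%.
Direct stake: 10% = 10%.
Via Juniper → Sable: 53% × 100% × 23% = 12.19%.
Total: 5.3% + 27.44% + 10% + 12.19% = 54.93%.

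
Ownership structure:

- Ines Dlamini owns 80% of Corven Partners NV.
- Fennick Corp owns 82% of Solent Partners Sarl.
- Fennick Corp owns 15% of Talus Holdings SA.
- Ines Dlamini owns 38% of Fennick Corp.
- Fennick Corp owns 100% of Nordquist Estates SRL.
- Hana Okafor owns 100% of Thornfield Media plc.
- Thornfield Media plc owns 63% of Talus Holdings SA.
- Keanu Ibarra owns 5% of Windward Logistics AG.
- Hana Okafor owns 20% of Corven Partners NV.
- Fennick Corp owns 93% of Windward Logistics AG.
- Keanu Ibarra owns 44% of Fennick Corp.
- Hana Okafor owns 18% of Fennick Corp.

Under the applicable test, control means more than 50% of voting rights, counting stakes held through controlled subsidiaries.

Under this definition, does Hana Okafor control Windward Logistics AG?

No

Hana holds 100% of Thornfield, so Hana controls Thornfield.
Thornfield holds 63% of Talus, so Hana controls Talus.
Neither Hana nor any entity Hana controls holds any voting interest in Windward.
So Hana does not control Windward.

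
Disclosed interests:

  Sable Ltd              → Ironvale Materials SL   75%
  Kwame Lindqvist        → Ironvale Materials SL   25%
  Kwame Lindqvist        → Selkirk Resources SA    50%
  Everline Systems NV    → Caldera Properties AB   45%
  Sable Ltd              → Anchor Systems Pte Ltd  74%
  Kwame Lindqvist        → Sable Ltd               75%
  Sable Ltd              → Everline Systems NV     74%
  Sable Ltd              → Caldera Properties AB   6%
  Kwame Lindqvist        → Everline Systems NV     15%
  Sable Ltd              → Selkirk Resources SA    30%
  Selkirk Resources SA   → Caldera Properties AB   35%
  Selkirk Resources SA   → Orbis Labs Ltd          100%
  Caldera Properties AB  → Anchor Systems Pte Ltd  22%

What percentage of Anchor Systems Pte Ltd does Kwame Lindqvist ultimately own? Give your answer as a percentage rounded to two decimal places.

69.05%

Kwame reaches Anchor along 6 paths.
Via Sable: 75% × 74% = 55.5%.
Via Sable → Everline → Caldera: 75% × 74% × 45% × 22% = 5.4945%.
Via Everline → Caldera: 15% × 45% × 22% = 1.485%.
Via Selkirk → Caldera: 50% × 35% × 22% = 3.85%.
Via Sable → Selkirk → Caldera: 75% × 30% × 35% × 22% = 1.7325%.
Via Sable → Caldera: 75% × 6% × 22% = 0.99%.
Total: 55.5% + 5.4945% + 1.485% + 3.85% + 1.7325% + 0.99% = 69.052%.
Rounded: 69.05%.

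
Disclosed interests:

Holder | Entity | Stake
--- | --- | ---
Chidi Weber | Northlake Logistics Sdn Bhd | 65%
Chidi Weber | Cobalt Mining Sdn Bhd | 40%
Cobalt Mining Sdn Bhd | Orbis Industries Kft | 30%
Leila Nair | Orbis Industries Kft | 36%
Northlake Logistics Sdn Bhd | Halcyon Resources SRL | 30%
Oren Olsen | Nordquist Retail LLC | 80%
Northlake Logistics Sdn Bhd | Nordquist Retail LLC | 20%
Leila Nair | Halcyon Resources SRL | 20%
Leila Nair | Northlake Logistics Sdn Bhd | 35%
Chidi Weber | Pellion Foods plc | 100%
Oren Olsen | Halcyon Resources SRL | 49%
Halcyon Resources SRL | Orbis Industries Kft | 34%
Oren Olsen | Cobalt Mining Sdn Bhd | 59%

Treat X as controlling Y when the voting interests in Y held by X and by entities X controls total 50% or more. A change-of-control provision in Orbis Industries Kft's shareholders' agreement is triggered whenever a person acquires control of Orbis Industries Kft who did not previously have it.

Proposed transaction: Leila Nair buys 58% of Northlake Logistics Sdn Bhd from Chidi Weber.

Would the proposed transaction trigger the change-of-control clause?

Yes

The purchase adds only to Leila's holdings (Chidi's stake shrinks), so Leila is the only person who could newly come to control Orbis.
Leila's largest direct stake is 36% in Orbis, which does not meet the threshold, so Leila controls no company.
In Orbis, Leila's side holds only 36%, not ≥ 50%.
So before the transaction, Leila does not control Orbis.
After the purchase, Leila's direct stake in Northlake rises to 35% + 58% = 93%, and Chidi's stake falls to 7%.
Leila holds 93% of Northlake, so Leila controls Northlake.
Leila and Northlake together hold 20% + 30% = 50% of Halcyon, so Leila controls Halcyon.
Leila and Halcyon together hold 36% + 34% = 70% of Orbis, so Leila controls Orbis.
Leila did not control Orbis before and does after, so the clause is triggered.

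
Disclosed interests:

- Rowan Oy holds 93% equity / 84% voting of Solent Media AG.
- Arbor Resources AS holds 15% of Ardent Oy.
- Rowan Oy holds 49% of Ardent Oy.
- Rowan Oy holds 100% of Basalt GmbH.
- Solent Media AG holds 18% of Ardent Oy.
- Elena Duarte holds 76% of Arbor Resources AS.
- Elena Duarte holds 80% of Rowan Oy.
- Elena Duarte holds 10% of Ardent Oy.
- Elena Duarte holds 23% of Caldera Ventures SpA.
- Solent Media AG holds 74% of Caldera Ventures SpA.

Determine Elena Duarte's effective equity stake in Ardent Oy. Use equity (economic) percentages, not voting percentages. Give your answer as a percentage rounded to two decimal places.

73.99%

Elena reaches Ardent along 4 paths.
Direct stake: 10% = 10%.
Via Arbor: 76% × 15% = 11.4%.
Via Rowan: 80% × 49% = 39.2%.
Via Rowan → Solent: 80% × 93% × 18% = 13.392%.
Total: 10% + 11.4% + 39.2% + 13.392% = 73.992%.
Rounded: 73.99%.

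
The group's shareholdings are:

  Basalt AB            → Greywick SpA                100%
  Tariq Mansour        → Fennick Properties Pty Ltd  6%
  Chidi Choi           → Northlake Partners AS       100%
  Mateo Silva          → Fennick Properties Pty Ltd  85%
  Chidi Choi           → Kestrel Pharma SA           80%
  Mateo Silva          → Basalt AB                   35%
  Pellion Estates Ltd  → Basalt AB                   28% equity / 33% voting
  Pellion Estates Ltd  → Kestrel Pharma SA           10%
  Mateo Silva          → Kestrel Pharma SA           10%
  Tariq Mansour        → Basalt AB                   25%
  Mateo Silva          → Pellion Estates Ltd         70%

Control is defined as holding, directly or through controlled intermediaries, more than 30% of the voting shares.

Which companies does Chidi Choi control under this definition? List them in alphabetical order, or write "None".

Chidi holds 80% of Kestrel, so Chidi controls Kestrel.
Chidi holds 100% of Northlake, so Chidi controls Northlake.
No other company's threshold is met.

Kestrel Pharma SA, Northlake Partners AS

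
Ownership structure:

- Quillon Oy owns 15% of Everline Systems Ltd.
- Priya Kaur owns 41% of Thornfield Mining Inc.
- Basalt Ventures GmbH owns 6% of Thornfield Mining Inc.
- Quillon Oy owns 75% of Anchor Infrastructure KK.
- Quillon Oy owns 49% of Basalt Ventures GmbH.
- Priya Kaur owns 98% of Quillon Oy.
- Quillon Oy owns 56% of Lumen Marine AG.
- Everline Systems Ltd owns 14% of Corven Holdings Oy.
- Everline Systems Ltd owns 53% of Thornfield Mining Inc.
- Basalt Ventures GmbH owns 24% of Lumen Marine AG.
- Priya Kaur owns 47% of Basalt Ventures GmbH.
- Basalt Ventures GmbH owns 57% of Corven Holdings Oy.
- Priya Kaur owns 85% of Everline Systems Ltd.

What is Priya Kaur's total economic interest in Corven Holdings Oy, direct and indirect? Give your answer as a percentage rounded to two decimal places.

68.12%

Priya reaches Corven along 4 paths.
Via Everline: 85% × 14% = 11.9%.
Via Quillon → Everline: 98% × 15% × 14% = 2.058%.
Via Basalt: 47% × 57% = 26.79%.
Via Quillon → Basalt: 98% × 49% × 57% = 27.3714%.
Total: 11.9% + 2.058% + 26.79% + 27.3714% = 68.1194%.
Rounded: 68.12%.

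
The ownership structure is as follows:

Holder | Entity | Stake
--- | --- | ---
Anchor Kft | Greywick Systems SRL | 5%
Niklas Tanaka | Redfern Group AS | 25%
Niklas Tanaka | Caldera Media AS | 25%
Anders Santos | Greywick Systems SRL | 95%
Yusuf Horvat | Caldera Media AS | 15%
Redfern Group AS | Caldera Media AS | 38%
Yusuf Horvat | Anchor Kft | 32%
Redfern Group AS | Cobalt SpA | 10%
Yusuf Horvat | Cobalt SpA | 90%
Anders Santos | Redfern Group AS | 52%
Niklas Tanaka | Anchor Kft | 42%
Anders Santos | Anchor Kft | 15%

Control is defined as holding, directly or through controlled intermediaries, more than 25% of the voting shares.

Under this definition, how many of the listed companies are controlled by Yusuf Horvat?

Yusuf holds 32% of Anchor, so Yusuf controls Anchor.
Yusuf holds 90% of Cobalt, so Yusuf controls Cobalt.
No other company's threshold is met.
Yusuf controls 2 companies.

2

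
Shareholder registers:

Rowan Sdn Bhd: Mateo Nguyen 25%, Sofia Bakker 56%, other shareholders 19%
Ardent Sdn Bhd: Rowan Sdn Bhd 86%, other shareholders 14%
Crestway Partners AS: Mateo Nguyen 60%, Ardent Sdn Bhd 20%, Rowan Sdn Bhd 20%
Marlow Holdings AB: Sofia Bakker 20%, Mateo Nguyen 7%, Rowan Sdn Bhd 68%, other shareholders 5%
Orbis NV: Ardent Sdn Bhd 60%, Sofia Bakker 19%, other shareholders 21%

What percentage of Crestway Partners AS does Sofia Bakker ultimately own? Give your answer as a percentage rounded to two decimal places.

Sofia reaches Crestway along 2 paths.
Via Rowan → Ardent: 56% × 86% × 20% = 9.632%.
Via Rowan: 56% × 20% = 11.2%.
Total: 9.632% + 11.2% = 20.832%.
Rounded: 20.83%.

20.83%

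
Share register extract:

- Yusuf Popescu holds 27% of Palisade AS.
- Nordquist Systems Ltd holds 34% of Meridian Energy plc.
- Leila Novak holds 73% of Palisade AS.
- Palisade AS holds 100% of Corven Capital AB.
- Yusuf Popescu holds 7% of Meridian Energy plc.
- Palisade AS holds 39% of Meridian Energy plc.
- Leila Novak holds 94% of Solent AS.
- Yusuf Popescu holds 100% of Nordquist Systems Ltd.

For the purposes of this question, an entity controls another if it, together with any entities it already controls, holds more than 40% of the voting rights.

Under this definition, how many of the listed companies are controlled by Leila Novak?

3

Leila holds 73% of Palisade, so Leila controls Palisade.
Leila holds 94% of Solent, so Leila controls Solent.
Palisade holds 100% of Corven, so Leila controls Corven.
No other company's threshold is met.
Leila controls 3 companies.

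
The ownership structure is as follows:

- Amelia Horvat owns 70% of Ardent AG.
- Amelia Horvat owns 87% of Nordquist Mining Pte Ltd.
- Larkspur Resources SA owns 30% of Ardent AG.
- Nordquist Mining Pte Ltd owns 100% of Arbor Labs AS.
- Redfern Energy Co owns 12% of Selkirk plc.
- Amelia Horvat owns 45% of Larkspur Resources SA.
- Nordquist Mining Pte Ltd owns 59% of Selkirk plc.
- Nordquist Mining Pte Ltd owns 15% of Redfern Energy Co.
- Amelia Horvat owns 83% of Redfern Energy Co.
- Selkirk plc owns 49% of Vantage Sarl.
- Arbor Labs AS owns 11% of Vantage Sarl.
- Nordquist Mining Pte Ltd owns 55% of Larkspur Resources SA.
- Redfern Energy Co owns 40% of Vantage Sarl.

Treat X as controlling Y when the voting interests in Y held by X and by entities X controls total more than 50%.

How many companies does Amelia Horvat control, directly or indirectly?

7

Amelia holds 87% of Nordquist, so Amelia controls Nordquist.
Nordquist and Amelia together hold 15% + 83% = 98% of Redfern, so Amelia controls Redfern.
Amelia and Nordquist together hold 45% + 55% = 100% of Larkspur, so Amelia controls Larkspur.
Redfern and Nordquist together hold 12% + 59% = 71% of Selkirk, so Amelia controls Selkirk.
Amelia and Larkspur together hold 70% + 30% = 100% of Ardent, so Amelia controls Ardent.
Nordquist holds 100% of Arbor, so Amelia controls Arbor.
Selkirk and Redfern and Arbor together hold 49% + 40% + 11% = 100% of Vantage, so Amelia controls Vantage.
Amelia controls 7 companies.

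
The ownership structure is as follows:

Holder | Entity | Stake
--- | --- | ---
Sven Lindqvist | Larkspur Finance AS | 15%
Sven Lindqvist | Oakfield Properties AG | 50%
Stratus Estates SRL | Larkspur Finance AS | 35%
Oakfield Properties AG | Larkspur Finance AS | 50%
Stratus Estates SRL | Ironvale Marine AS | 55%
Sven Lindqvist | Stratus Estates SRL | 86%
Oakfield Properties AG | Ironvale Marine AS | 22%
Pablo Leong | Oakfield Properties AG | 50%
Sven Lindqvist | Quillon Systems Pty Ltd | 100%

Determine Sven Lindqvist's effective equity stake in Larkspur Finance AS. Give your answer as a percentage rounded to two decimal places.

Sven reaches Larkspur along 3 paths.
Via Stratus: 86% × 35% = 30.1%.
Direct stake: 15% = 15%.
Via Oakfield: 50% × 50% = 25%.
Total: 30.1% + 15% + 25% = 70.1%.
Rounded: 70.10%.

70.10%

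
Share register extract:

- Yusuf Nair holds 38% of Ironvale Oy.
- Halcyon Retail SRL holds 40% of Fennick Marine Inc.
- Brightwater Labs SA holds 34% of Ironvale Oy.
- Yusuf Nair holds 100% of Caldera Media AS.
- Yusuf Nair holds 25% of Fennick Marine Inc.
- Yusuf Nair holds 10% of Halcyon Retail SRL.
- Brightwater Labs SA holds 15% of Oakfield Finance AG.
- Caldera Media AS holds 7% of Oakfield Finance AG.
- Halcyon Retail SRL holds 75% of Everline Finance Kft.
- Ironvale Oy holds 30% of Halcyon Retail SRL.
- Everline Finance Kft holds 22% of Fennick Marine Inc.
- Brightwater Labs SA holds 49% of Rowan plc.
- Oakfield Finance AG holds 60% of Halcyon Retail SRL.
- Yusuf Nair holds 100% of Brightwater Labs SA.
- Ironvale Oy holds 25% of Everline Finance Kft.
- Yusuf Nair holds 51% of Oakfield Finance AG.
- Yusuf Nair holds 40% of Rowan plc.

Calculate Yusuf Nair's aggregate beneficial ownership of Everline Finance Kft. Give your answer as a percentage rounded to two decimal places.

Yusuf reaches Everline along 8 paths.
Via Halcyon: 10% × 75% = 7.5%.
Via Brightwater → Ironvale → Halcyon: 100% × 34% × 30% × 75% = 7.65%.
Via Ironvale → Halcyon: 38% × 30% × 75% = 8.55%.
Via Caldera → Oakfield → Halcyon: 100% × 7% × 60% × 75% = 3.15%.
Via Oakfield → Halcyon: 51% × 60% × 75% = 22.95%.
Via Brightwater → Oakfield → Halcyon: 100% × 15% × 60% × 75% = 6.75%.
Via Brightwater → Ironvale: 100% × 34% × 25% = 8.5%.
Via Ironvale: 38% × 25% = 9.5%.
Total: 7.5% + 7.65% + 8.55% + 3.15% + 22.95% + 6.75% + 8.5% + 9.5% = 74.55%.

74.55%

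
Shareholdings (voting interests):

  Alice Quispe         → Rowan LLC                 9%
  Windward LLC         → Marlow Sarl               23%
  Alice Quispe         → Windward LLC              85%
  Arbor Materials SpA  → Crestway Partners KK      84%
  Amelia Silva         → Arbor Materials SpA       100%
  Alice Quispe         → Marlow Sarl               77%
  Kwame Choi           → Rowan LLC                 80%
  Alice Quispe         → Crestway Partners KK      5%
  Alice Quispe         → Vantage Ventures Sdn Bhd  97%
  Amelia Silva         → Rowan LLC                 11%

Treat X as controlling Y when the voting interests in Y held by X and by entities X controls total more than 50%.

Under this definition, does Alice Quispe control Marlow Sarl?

Alice holds 85% of Windward, so Alice controls Windward.
Windward and Alice together hold 23% + 77% = 100% of Marlow, so Alice controls Marlow.

Yes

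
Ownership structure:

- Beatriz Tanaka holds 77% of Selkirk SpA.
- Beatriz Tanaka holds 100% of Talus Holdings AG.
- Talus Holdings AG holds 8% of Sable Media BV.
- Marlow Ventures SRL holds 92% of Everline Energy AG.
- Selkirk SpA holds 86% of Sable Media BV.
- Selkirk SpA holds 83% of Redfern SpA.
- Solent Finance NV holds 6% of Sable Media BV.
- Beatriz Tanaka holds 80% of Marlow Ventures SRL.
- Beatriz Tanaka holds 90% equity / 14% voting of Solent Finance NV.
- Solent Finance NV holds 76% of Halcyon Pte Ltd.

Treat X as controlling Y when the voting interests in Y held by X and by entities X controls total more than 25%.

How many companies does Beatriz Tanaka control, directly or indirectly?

Beatriz holds 80% of Marlow, so Beatriz controls Marlow.
Beatriz holds 100% of Talus, so Beatriz controls Talus.
Beatriz holds 77% of Selkirk, so Beatriz controls Selkirk.
Selkirk and Talus together hold 86% + 8% = 94% of Sable, so Beatriz controls Sable.
Marlow holds 92% of Everline, so Beatriz controls Everline.
Selkirk holds 83% of Redfern, so Beatriz controls Redfern.
No other company's threshold is met.
Beatriz controls 6 companies.

6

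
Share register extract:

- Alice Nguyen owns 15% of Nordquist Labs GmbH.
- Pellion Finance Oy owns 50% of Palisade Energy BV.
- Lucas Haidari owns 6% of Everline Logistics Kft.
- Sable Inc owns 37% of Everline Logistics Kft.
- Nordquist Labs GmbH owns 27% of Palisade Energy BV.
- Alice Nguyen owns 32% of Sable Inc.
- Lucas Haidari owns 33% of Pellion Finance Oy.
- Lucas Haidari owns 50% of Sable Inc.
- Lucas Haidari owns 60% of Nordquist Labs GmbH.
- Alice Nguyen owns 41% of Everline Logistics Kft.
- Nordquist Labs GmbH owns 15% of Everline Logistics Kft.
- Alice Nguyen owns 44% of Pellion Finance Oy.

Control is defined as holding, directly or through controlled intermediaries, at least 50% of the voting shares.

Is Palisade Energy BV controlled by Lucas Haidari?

No

Lucas holds 60% of Nordquist, so Lucas controls Nordquist.
Lucas holds 50% of Sable, so Lucas controls Sable.
Sable and Nordquist and Lucas together hold 37% + 15% + 6% = 58% of Everline, so Lucas controls Everline.
In Palisade, Lucas's side holds only 27%, not ≥ 50%.
So Lucas does not control Palisade.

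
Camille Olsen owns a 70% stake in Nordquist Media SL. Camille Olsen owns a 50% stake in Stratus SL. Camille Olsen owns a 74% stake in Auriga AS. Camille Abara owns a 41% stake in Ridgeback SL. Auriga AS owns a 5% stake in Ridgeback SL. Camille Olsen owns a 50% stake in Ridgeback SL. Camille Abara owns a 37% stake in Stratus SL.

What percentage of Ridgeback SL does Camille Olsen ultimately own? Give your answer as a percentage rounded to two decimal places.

Camille Olsen reaches Ridgeback along 2 paths.
Direct stake: 50% = 50%.
Via Auriga: 74% × 5% = 3.7%.
Total: 50% + 3.7% = 53.7%.
Rounded: 53.70%.

53.70%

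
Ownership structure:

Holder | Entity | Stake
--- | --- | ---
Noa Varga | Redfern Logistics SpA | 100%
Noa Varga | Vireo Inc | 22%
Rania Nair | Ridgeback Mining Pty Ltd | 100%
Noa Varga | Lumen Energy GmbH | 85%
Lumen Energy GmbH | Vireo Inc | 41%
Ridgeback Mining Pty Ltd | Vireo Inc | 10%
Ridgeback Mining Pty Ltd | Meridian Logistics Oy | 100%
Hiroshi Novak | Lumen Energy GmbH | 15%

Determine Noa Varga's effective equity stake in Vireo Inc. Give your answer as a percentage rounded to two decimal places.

56.85%

Noa reaches Vireo along 2 paths.
Via Lumen: 85% × 41% = 34.85%.
Direct stake: 22% = 22%.
Total: 34.85% + 22% = 56.85%.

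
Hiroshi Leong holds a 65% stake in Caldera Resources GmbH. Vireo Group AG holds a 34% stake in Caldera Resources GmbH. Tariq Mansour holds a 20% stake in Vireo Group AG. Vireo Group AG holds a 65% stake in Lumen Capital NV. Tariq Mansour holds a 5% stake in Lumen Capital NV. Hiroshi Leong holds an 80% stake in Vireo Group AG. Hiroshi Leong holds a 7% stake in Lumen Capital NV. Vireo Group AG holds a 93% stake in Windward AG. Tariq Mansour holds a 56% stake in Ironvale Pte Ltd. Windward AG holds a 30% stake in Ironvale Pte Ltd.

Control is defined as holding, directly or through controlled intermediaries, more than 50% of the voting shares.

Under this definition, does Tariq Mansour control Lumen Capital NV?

Tariq holds 56% of Ironvale, so Tariq controls Ironvale.
In Lumen, Tariq's side holds only 5%, not > 50%.
So Tariq does not control Lumen.

No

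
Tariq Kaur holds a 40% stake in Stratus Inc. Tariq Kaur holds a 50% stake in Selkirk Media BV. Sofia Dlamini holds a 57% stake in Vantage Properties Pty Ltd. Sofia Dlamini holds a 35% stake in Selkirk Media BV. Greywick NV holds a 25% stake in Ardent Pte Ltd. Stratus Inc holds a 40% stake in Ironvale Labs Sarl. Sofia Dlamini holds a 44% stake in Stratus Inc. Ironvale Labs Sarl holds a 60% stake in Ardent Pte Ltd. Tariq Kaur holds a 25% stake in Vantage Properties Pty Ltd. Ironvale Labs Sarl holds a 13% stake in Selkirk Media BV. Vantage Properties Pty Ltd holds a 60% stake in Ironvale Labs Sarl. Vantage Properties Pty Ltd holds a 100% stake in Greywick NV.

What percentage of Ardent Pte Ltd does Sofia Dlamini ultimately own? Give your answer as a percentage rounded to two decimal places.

Sofia reaches Ardent along 3 paths.
Via Stratus → Ironvale: 44% × 40% × 60% = 10.56%.
Via Vantage → Ironvale: 57% × 60% × 60% = 20.52%.
Via Vantage → Greywick: 57% × 100% × 25% = 14.25%.
Total: 10.56% + 20.52% + 14.25% = 45.33%.

45.33%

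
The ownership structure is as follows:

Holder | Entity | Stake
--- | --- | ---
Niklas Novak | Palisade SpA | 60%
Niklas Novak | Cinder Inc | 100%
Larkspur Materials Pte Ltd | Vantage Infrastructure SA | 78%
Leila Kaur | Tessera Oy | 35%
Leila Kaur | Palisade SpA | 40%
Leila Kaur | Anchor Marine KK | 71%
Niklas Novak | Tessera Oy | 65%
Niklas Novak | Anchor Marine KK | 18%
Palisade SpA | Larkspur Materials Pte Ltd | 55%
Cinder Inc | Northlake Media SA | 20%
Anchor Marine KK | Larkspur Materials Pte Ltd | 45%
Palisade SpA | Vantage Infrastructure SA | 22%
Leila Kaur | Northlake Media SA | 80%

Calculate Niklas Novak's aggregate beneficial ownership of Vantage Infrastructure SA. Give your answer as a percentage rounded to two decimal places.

45.26%

Niklas reaches Vantage along 3 paths.
Via Palisade: 60% × 22% = 13.2%.
Via Palisade → Larkspur: 60% × 55% × 78% = 25.74%.
Via Anchor → Larkspur: 18% × 45% × 78% = 6.318%.
Total: 13.2% + 25.74% + 6.318% = 45.258%.
Rounded: 45.26%.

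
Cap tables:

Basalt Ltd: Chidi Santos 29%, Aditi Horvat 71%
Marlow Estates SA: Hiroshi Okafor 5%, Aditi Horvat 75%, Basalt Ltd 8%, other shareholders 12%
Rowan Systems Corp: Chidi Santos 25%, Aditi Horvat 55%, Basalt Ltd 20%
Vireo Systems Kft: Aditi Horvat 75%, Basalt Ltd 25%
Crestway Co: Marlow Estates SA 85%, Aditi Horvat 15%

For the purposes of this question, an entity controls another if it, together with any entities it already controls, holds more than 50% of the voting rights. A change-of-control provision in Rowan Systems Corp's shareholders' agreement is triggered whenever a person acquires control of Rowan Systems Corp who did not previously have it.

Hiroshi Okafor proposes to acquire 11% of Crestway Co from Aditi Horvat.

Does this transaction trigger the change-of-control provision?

No

The purchase adds only to Hiroshi's holdings (Aditi's stake shrinks), so Hiroshi is the only person who could newly come to control Rowan.
Hiroshi's largest direct stake is 5% in Marlow, which does not meet the threshold, so Hiroshi controls no company.
Neither Hiroshi nor any entity Hiroshi controls holds any voting interest in Rowan.
So before the transaction, Hiroshi does not control Rowan.
After the purchase, Hiroshi holds 11% of Crestway directly, and Aditi's stake falls to 4%.
Hiroshi's side now holds 11% of Crestway, not > 50%, so Hiroshi still does not control Crestway.
After the transaction, neither Hiroshi nor any entity Hiroshi controls holds a voting interest in Rowan, so Hiroshi still does not control it.
No new person acquires control, so the clause is not triggered.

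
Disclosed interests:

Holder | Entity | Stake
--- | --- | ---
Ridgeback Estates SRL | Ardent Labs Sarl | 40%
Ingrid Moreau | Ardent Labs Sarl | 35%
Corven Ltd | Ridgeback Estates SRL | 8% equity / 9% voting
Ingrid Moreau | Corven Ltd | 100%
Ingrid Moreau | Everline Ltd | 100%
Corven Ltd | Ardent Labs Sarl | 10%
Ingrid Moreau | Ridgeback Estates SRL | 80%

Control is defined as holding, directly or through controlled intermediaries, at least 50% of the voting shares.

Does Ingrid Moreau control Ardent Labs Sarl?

Ingrid holds 100% of Corven, so Ingrid controls Corven.
Corven and Ingrid together hold 9% + 80% = 89% of Ridgeback, so Ingrid controls Ridgeback.
Ridgeback and Corven and Ingrid together hold 40% + 10% + 35% = 85% of Ardent, so Ingrid controls Ardent.

Yes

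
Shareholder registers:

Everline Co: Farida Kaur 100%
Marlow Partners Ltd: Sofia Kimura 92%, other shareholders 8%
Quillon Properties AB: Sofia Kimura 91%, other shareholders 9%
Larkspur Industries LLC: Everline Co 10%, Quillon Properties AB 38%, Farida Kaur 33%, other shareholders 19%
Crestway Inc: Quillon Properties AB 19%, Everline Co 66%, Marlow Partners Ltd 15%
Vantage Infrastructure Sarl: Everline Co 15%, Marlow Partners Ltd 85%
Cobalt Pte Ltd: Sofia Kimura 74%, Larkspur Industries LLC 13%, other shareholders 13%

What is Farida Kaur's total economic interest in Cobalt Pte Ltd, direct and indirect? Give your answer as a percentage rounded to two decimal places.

5.59%

Farida reaches Cobalt along 2 paths.
Via Everline → Larkspur: 100% × 10% × 13% = 1.3%.
Via Larkspur: 33% × 13% = 4.29%.
Total: 1.3% + 4.29% = 5.59%.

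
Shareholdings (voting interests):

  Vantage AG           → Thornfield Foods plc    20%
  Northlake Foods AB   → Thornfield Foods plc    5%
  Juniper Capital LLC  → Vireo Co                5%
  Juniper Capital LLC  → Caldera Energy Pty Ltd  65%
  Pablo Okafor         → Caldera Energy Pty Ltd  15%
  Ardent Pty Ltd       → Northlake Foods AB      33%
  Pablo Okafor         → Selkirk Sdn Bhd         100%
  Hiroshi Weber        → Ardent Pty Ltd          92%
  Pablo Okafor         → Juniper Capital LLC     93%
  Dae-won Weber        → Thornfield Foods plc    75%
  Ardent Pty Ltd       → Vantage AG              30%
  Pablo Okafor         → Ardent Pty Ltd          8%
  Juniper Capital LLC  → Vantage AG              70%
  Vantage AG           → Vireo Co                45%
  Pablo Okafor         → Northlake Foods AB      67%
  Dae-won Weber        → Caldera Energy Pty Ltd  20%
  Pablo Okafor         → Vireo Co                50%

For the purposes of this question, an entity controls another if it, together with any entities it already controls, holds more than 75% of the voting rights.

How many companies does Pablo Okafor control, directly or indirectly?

3

Pablo holds 100% of Selkirk, so Pablo controls Selkirk.
Pablo holds 93% of Juniper, so Pablo controls Juniper.
Pablo and Juniper together hold 15% + 65% = 80% of Caldera, so Pablo controls Caldera.
No other company's threshold is met.
Pablo controls 3 companies.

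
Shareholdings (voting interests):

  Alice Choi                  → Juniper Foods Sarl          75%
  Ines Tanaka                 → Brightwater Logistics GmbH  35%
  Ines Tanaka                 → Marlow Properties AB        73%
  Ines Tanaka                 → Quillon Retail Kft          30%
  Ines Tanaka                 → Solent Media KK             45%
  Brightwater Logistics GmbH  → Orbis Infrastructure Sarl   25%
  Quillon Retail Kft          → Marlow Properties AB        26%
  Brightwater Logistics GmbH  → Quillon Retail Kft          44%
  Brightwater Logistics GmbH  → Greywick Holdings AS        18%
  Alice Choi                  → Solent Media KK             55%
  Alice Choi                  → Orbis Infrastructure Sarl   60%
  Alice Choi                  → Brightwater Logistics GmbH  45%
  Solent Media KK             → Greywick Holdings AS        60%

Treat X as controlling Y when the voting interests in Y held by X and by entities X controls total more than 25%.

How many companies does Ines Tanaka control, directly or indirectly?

5

Ines holds 35% of Brightwater, so Ines controls Brightwater.
Ines holds 45% of Solent, so Ines controls Solent.
Brightwater and Solent together hold 18% + 60% = 78% of Greywick, so Ines controls Greywick.
Brightwater and Ines together hold 44% + 30% = 74% of Quillon, so Ines controls Quillon.
Ines and Quillon together hold 73% + 26% = 99% of Marlow, so Ines controls Marlow.
No other company's threshold is met.
Ines controls 5 companies.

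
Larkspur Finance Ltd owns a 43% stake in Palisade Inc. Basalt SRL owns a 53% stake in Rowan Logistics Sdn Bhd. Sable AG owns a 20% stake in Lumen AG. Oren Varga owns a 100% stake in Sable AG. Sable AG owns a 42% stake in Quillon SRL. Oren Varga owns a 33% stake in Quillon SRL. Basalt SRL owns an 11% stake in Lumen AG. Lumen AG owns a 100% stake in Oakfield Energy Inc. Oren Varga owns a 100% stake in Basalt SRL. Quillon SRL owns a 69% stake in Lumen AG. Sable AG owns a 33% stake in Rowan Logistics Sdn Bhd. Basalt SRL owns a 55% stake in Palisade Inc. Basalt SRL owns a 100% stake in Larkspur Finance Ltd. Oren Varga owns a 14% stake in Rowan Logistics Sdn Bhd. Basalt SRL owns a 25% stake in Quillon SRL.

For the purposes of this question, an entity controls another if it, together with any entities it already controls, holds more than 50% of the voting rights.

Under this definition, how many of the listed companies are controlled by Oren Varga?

8

Oren holds 100% of Sable, so Oren controls Sable.
Oren holds 100% of Basalt, so Oren controls Basalt.
Basalt and Sable and Oren together hold 25% + 42% + 33% = 100% of Quillon, so Oren controls Quillon.
Basalt holds 100% of Larkspur, so Oren controls Larkspur.
Oren and Basalt and Sable together hold 14% + 53% + 33% = 100% of Rowan, so Oren controls Rowan.
Quillon and Sable and Basalt together hold 69% + 20% + 11% = 100% of Lumen, so Oren controls Lumen.
Lumen holds 100% of Oakfield, so Oren controls Oakfield.
Basalt and Larkspur together hold 55% + 43% = 98% of Palisade, so Oren controls Palisade.
Oren controls 8 companies.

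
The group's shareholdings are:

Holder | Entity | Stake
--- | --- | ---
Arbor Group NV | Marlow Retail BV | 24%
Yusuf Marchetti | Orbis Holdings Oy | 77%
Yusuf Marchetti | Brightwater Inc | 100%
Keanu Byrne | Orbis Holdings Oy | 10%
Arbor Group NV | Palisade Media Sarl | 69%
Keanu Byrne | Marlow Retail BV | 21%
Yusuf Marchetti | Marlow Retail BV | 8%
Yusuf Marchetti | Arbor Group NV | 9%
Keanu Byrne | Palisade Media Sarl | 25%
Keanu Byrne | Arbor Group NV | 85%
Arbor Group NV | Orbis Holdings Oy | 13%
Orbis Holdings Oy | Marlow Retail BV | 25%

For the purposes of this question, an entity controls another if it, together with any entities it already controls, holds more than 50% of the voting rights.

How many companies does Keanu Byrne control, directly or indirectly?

Keanu holds 85% of Arbor, so Keanu controls Arbor.
Keanu and Arbor together hold 25% + 69% = 94% of Palisade, so Keanu controls Palisade.
No other company's threshold is met.
Keanu controls 2 companies.

2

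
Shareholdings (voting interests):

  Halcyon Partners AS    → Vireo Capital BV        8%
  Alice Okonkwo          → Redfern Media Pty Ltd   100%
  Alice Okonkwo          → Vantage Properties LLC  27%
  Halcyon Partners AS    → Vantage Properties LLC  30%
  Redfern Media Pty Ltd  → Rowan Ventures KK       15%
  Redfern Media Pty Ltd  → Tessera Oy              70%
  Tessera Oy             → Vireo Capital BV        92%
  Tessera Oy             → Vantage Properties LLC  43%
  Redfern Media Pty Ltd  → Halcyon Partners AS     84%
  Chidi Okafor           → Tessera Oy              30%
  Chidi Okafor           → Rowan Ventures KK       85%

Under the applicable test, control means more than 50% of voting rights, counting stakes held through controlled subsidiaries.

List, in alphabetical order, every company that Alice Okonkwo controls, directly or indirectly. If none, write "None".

Alice holds 100% of Redfern, so Alice controls Redfern.
Redfern holds 70% of Tessera, so Alice controls Tessera.
Redfern holds 84% of Halcyon, so Alice controls Halcyon.
Halcyon and Tessera together hold 8% + 92% = 100% of Vireo, so Alice controls Vireo.
Tessera and Halcyon and Alice together hold 43% + 30% + 27% = 100% of Vantage, so Alice controls Vantage.
No other company's threshold is met.

Halcyon Partners AS, Redfern Media Pty Ltd, Tessera Oy, Vantage Properties LLC, Vireo Capital BV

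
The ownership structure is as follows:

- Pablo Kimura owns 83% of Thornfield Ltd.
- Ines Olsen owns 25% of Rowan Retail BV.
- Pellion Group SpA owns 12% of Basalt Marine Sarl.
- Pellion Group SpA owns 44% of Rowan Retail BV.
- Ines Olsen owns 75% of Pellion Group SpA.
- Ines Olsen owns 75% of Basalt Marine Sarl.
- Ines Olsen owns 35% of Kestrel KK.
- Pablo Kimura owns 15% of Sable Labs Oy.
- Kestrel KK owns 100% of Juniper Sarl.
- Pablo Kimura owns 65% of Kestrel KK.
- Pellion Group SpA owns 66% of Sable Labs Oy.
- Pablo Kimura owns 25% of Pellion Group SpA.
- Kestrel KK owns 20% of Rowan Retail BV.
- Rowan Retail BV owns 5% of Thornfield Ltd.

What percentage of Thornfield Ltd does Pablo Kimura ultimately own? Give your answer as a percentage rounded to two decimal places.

84.20%

Pablo reaches Thornfield along 3 paths.
Via Kestrel → Rowan: 65% × 20% × 5% = 0.65%.
Via Pellion → Rowan: 25% × 44% × 5% = 0.55%.
Direct stake: 83% = 83%.
Total: 0.65% + 0.55% + 83% = 84.2%.
Rounded: 84.20%.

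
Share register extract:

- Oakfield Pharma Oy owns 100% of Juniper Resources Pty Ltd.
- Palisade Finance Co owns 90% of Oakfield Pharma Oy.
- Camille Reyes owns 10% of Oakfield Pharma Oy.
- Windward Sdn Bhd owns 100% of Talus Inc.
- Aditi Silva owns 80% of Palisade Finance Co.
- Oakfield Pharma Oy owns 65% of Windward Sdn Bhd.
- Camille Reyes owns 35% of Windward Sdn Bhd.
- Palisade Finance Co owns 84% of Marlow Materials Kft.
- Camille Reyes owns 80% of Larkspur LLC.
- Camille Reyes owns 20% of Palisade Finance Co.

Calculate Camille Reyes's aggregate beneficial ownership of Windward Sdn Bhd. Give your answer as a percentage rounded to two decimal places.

53.20%

Camille reaches Windward along 3 paths.
Direct stake: 35% = 35%.
Via Palisade → Oakfield: 20% × 90% × 65% = 11.7%.
Via Oakfield: 10% × 65% = 6.5%.
Total: 35% + 11.7% + 6.5% = 53.2%.
Rounded: 53.20%.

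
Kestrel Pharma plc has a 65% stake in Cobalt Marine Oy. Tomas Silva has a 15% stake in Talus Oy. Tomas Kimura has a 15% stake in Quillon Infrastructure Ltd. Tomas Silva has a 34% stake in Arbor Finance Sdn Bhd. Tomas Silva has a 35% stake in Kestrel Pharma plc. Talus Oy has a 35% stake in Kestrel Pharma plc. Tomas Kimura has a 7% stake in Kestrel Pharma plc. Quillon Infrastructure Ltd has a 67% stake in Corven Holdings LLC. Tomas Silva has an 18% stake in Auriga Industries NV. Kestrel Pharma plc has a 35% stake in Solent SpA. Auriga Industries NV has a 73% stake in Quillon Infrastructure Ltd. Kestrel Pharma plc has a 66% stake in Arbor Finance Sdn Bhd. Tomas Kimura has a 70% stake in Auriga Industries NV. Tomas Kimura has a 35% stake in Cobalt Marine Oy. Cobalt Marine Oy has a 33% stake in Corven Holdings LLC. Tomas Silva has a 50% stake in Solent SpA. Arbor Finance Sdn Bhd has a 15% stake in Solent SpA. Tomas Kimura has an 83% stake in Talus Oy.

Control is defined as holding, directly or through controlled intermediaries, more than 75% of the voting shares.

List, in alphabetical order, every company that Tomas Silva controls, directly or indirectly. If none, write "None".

Tomas Silva's largest direct stake is 50% in Solent, which does not meet the threshold.

None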